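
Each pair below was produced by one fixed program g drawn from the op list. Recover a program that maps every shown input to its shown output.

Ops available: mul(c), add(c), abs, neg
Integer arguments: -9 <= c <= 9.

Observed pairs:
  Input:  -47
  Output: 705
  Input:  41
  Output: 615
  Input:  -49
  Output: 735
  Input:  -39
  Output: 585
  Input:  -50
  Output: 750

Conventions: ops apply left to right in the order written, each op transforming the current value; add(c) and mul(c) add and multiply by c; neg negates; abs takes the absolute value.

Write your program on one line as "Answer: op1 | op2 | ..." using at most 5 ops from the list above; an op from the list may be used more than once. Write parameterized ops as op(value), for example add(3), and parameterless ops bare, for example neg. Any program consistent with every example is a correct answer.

neg | mul(3) | abs | mul(-5) | neg

Check, running the answer program on each example:
  -47 -> 47 -> 141 -> 141 -> -705 -> 705
  41 -> -41 -> -123 -> 123 -> -615 -> 615
  -49 -> 49 -> 147 -> 147 -> -735 -> 735
  -39 -> 39 -> 117 -> 117 -> -585 -> 585
  -50 -> 50 -> 150 -> 150 -> -750 -> 750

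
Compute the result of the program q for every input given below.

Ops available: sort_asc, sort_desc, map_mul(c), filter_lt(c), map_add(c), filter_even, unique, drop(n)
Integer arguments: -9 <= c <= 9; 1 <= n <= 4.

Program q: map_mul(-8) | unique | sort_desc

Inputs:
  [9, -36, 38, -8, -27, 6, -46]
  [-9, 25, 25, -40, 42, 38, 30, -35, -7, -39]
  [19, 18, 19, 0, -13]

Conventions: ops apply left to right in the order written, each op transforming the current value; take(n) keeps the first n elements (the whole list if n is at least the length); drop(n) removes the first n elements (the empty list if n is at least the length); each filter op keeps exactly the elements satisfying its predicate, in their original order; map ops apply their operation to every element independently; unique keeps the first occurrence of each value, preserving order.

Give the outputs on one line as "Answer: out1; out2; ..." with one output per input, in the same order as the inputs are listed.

[368, 288, 216, 64, -48, -72, -304]; [320, 312, 280, 72, 56, -200, -240, -304, -336]; [104, 0, -144, -152]

Execution, op by op:
  [9, -36, 38, -8, -27, 6, -46] -> [-72, 288, -304, 64, 216, -48, 368] -> [-72, 288, -304, 64, 216, -48, 368] -> [368, 288, 216, 64, -48, -72, -304]
  [-9, 25, 25, -40, 42, 38, 30, -35, -7, -39] -> [72, -200, -200, 320, -336, -304, -240, 280, 56, 312] -> [72, -200, 320, -336, -304, -240, 280, 56, 312] -> [320, 312, 280, 72, 56, -200, -240, -304, -336]
  [19, 18, 19, 0, -13] -> [-152, -144, -152, 0, 104] -> [-152, -144, 0, 104] -> [104, 0, -144, -152]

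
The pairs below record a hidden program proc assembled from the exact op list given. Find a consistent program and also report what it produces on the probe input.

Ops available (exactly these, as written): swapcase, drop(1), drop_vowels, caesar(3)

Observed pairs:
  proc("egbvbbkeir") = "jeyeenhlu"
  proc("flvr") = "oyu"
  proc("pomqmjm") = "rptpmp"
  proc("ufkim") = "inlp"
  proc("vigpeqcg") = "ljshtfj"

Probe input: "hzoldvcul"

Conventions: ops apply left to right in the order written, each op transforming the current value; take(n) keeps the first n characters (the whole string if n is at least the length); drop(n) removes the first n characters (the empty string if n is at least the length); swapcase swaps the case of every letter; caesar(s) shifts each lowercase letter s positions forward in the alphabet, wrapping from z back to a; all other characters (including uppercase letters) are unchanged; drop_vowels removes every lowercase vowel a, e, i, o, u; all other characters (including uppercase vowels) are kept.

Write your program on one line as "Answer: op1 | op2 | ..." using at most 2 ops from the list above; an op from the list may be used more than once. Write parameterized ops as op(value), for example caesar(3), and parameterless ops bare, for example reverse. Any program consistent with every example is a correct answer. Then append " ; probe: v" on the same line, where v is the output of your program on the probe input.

drop(1) | caesar(3) ; probe: "crogyfxo"

Check, running the answer program on each example:
  "egbvbbkeir" -> "gbvbbkeir" -> "jeyeenhlu"
  "flvr" -> "lvr" -> "oyu"
  "pomqmjm" -> "omqmjm" -> "rptpmp"
  "ufkim" -> "fkim" -> "inlp"
  "vigpeqcg" -> "igpeqcg" -> "ljshtfj"
  probe: "hzoldvcul" -> "zoldvcul" -> "crogyfxo"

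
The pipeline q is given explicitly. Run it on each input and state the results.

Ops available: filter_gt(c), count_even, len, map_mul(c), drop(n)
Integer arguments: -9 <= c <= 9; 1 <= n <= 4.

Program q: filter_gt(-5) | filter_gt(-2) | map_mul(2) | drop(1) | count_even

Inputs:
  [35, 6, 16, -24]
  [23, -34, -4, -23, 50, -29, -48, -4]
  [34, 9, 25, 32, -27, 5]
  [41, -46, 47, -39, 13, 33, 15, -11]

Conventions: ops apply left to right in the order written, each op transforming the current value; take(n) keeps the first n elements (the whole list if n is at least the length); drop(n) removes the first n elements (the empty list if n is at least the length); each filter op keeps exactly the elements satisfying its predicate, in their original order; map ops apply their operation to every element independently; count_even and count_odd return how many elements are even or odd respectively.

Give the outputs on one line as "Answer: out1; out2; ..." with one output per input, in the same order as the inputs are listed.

Execution, op by op:
  [35, 6, 16, -24] -> [35, 6, 16] -> [35, 6, 16] -> [70, 12, 32] -> [12, 32] -> 2
  [23, -34, -4, -23, 50, -29, -48, -4] -> [23, -4, 50, -4] -> [23, 50] -> [46, 100] -> [100] -> 1
  [34, 9, 25, 32, -27, 5] -> [34, 9, 25, 32, 5] -> [34, 9, 25, 32, 5] -> [68, 18, 50, 64, 10] -> [18, 50, 64, 10] -> 4
  [41, -46, 47, -39, 13, 33, 15, -11] -> [41, 47, 13, 33, 15] -> [41, 47, 13, 33, 15] -> [82, 94, 26, 66, 30] -> [94, 26, 66, 30] -> 4

2; 1; 4; 4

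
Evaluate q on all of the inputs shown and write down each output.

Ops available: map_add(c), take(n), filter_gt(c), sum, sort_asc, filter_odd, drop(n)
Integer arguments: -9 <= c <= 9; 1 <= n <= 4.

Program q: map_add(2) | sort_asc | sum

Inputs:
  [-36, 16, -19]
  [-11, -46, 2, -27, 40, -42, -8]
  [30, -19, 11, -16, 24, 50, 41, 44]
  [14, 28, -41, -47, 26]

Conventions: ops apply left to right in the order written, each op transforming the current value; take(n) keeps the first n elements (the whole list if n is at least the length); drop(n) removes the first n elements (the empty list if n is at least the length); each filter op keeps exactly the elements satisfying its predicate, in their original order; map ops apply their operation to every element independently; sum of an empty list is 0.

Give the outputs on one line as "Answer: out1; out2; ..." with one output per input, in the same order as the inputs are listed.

Execution, op by op:
  [-36, 16, -19] -> [-34, 18, -17] -> [-34, -17, 18] -> -33
  [-11, -46, 2, -27, 40, -42, -8] -> [-9, -44, 4, -25, 42, -40, -6] -> [-44, -40, -25, -9, -6, 4, 42] -> -78
  [30, -19, 11, -16, 24, 50, 41, 44] -> [32, -17, 13, -14, 26, 52, 43, 46] -> [-17, -14, 13, 26, 32, 43, 46, 52] -> 181
  [14, 28, -41, -47, 26] -> [16, 30, -39, -45, 28] -> [-45, -39, 16, 28, 30] -> -10

-33; -78; 181; -10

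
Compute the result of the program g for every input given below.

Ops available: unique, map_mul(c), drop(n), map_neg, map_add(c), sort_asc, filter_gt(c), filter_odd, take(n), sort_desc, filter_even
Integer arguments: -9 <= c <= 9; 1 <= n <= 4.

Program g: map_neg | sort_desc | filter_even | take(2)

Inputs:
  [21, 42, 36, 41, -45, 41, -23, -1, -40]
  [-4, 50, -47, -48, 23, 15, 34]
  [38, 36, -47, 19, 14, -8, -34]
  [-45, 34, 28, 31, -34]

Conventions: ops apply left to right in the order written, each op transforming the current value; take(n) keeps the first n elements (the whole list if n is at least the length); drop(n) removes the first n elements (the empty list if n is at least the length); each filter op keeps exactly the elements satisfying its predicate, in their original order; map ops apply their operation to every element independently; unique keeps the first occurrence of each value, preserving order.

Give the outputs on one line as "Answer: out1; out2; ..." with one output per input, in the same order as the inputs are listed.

[40, -36]; [48, 4]; [34, 8]; [34, -28]

Execution, op by op:
  [21, 42, 36, 41, -45, 41, -23, -1, -40] -> [-21, -42, -36, -41, 45, -41, 23, 1, 40] -> [45, 40, 23, 1, -21, -36, -41, -41, -42] -> [40, -36, -42] -> [40, -36]
  [-4, 50, -47, -48, 23, 15, 34] -> [4, -50, 47, 48, -23, -15, -34] -> [48, 47, 4, -15, -23, -34, -50] -> [48, 4, -34, -50] -> [48, 4]
  [38, 36, -47, 19, 14, -8, -34] -> [-38, -36, 47, -19, -14, 8, 34] -> [47, 34, 8, -14, -19, -36, -38] -> [34, 8, -14, -36, -38] -> [34, 8]
  [-45, 34, 28, 31, -34] -> [45, -34, -28, -31, 34] -> [45, 34, -28, -31, -34] -> [34, -28, -34] -> [34, -28]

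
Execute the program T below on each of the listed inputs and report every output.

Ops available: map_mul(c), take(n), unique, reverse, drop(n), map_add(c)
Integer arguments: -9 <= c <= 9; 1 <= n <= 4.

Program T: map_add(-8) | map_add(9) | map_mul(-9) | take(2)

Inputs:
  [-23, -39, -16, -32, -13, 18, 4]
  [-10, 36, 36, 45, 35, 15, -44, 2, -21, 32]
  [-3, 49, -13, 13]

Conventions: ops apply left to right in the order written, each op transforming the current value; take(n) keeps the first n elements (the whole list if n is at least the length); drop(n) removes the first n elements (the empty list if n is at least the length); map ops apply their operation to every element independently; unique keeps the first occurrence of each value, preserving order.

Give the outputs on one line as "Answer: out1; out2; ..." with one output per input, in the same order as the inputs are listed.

Execution, op by op:
  [-23, -39, -16, -32, -13, 18, 4] -> [-31, -47, -24, -40, -21, 10, -4] -> [-22, -38, -15, -31, -12, 19, 5] -> [198, 342, 135, 279, 108, -171, -45] -> [198, 342]
  [-10, 36, 36, 45, 35, 15, -44, 2, -21, 32] -> [-18, 28, 28, 37, 27, 7, -52, -6, -29, 24] -> [-9, 37, 37, 46, 36, 16, -43, 3, -20, 33] -> [81, -333, -333, -414, -324, -144, 387, -27, 180, -297] -> [81, -333]
  [-3, 49, -13, 13] -> [-11, 41, -21, 5] -> [-2, 50, -12, 14] -> [18, -450, 108, -126] -> [18, -450]

[198, 342]; [81, -333]; [18, -450]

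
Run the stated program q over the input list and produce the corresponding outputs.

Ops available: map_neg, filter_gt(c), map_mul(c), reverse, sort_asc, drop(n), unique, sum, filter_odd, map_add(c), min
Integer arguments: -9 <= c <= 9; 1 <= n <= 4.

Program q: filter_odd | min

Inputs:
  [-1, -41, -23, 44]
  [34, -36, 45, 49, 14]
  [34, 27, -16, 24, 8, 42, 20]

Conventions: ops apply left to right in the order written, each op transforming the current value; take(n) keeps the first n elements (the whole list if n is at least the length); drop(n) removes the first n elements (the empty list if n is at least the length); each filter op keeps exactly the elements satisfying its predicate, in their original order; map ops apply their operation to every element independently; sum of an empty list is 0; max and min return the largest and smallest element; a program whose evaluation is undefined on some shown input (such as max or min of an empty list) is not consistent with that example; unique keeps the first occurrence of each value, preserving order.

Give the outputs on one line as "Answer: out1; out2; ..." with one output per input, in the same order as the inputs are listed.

-41; 45; 27

Execution, op by op:
  [-1, -41, -23, 44] -> [-1, -41, -23] -> -41
  [34, -36, 45, 49, 14] -> [45, 49] -> 45
  [34, 27, -16, 24, 8, 42, 20] -> [27] -> 27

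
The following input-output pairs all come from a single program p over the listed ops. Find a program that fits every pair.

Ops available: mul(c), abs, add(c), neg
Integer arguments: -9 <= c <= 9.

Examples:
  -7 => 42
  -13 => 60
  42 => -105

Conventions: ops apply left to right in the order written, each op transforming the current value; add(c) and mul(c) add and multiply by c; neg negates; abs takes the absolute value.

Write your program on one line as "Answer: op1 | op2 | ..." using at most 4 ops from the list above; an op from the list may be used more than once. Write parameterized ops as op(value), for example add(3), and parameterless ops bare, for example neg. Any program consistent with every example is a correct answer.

add(-7) | mul(3) | neg

Check, running the answer program on each example:
  -7 -> -14 -> -42 -> 42
  -13 -> -20 -> -60 -> 60
  42 -> 35 -> 105 -> -105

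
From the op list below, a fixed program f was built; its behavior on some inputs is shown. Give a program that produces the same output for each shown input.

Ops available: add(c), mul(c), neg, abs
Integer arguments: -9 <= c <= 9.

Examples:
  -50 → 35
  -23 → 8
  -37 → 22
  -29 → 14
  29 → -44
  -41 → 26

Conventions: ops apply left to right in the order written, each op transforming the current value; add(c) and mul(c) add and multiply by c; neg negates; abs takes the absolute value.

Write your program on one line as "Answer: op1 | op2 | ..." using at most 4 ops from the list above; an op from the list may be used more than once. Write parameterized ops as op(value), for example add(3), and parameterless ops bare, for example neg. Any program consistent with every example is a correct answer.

add(9) | neg | add(-6)

Check, running the answer program on each example:
  -50 -> -41 -> 41 -> 35
  -23 -> -14 -> 14 -> 8
  -37 -> -28 -> 28 -> 22
  -29 -> -20 -> 20 -> 14
  29 -> 38 -> -38 -> -44
  -41 -> -32 -> 32 -> 26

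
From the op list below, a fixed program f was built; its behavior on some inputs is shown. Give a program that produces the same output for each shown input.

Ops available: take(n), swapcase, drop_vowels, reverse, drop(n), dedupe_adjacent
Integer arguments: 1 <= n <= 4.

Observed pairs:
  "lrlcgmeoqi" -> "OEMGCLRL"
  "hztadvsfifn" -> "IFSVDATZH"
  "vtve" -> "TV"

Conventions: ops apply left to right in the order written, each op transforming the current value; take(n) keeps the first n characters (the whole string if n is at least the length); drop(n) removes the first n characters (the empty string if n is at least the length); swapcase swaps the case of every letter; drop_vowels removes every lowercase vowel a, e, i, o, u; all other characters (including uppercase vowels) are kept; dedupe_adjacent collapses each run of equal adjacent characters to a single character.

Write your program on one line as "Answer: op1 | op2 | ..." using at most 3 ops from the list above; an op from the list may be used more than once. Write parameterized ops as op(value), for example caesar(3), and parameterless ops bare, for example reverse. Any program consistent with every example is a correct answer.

reverse | drop(2) | swapcase

Check, running the answer program on each example:
  "lrlcgmeoqi" -> "iqoemgclrl" -> "oemgclrl" -> "OEMGCLRL"
  "hztadvsfifn" -> "nfifsvdatzh" -> "ifsvdatzh" -> "IFSVDATZH"
  "vtve" -> "evtv" -> "tv" -> "TV"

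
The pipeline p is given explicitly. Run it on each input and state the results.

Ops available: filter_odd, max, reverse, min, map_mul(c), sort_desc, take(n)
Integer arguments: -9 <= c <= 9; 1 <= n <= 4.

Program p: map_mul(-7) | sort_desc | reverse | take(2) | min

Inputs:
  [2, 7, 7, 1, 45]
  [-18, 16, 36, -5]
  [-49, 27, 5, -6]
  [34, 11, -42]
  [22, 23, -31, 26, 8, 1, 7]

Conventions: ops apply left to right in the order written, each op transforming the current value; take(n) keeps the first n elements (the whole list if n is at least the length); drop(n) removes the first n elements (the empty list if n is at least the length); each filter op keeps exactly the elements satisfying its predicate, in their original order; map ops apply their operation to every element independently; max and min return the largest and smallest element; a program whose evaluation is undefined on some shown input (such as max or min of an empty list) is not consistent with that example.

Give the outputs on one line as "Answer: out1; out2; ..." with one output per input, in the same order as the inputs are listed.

Execution, op by op:
  [2, 7, 7, 1, 45] -> [-14, -49, -49, -7, -315] -> [-7, -14, -49, -49, -315] -> [-315, -49, -49, -14, -7] -> [-315, -49] -> -315
  [-18, 16, 36, -5] -> [126, -112, -252, 35] -> [126, 35, -112, -252] -> [-252, -112, 35, 126] -> [-252, -112] -> -252
  [-49, 27, 5, -6] -> [343, -189, -35, 42] -> [343, 42, -35, -189] -> [-189, -35, 42, 343] -> [-189, -35] -> -189
  [34, 11, -42] -> [-238, -77, 294] -> [294, -77, -238] -> [-238, -77, 294] -> [-238, -77] -> -238
  [22, 23, -31, 26, 8, 1, 7] -> [-154, -161, 217, -182, -56, -7, -49] -> [217, -7, -49, -56, -154, -161, -182] -> [-182, -161, -154, -56, -49, -7, 217] -> [-182, -161] -> -182

-315; -252; -189; -238; -182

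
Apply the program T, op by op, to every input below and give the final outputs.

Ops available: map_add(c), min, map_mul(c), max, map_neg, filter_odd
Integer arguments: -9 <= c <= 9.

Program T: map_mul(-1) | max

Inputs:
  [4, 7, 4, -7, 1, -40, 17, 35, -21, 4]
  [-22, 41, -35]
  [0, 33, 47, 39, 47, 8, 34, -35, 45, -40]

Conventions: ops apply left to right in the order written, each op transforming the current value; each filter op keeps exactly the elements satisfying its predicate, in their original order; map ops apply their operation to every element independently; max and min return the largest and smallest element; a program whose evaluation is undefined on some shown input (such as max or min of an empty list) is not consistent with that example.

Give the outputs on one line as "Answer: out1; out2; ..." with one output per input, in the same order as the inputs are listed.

40; 35; 40

Execution, op by op:
  [4, 7, 4, -7, 1, -40, 17, 35, -21, 4] -> [-4, -7, -4, 7, -1, 40, -17, -35, 21, -4] -> 40
  [-22, 41, -35] -> [22, -41, 35] -> 35
  [0, 33, 47, 39, 47, 8, 34, -35, 45, -40] -> [0, -33, -47, -39, -47, -8, -34, 35, -45, 40] -> 40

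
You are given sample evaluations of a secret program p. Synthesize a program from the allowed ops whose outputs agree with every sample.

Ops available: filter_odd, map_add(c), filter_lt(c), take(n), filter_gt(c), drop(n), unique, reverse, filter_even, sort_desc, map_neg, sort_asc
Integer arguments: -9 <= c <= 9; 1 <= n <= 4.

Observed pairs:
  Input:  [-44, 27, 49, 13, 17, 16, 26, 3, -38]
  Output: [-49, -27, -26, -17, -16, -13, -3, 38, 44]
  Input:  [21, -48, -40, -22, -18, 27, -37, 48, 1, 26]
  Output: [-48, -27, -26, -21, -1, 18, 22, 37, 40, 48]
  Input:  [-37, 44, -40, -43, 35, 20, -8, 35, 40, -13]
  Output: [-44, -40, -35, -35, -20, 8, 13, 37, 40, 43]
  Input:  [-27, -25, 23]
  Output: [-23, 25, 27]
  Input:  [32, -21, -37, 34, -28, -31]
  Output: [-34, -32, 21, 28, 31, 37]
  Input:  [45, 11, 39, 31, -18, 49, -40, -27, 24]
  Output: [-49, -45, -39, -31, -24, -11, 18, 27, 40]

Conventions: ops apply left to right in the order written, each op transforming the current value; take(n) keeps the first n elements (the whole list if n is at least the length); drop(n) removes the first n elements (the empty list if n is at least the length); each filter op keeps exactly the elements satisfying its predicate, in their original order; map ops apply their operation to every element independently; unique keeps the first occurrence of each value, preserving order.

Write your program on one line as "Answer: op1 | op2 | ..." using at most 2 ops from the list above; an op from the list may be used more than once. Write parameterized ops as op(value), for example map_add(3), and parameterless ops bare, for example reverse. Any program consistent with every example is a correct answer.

sort_desc | map_neg

Check, running the answer program on each example:
  [-44, 27, 49, 13, 17, 16, 26, 3, -38] -> [49, 27, 26, 17, 16, 13, 3, -38, -44] -> [-49, -27, -26, -17, -16, -13, -3, 38, 44]
  [21, -48, -40, -22, -18, 27, -37, 48, 1, 26] -> [48, 27, 26, 21, 1, -18, -22, -37, -40, -48] -> [-48, -27, -26, -21, -1, 18, 22, 37, 40, 48]
  [-37, 44, -40, -43, 35, 20, -8, 35, 40, -13] -> [44, 40, 35, 35, 20, -8, -13, -37, -40, -43] -> [-44, -40, -35, -35, -20, 8, 13, 37, 40, 43]
  [-27, -25, 23] -> [23, -25, -27] -> [-23, 25, 27]
  [32, -21, -37, 34, -28, -31] -> [34, 32, -21, -28, -31, -37] -> [-34, -32, 21, 28, 31, 37]
  [45, 11, 39, 31, -18, 49, -40, -27, 24] -> [49, 45, 39, 31, 24, 11, -18, -27, -40] -> [-49, -45, -39, -31, -24, -11, 18, 27, 40]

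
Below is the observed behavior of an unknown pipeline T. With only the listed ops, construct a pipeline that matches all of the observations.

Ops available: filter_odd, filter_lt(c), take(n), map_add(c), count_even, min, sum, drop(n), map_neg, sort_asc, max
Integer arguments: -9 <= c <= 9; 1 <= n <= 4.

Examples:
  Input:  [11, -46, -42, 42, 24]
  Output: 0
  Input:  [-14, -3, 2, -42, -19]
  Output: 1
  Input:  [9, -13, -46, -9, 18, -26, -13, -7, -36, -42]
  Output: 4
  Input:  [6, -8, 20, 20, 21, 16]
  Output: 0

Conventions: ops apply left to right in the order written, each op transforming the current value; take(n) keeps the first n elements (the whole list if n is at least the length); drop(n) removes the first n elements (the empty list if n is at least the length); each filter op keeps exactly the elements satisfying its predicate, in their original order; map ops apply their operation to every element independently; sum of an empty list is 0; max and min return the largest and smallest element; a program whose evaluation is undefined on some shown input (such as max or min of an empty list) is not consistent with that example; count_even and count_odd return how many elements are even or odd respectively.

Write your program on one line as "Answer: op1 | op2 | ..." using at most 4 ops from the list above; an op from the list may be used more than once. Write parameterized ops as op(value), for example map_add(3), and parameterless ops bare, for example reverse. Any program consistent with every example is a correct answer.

map_add(3) | filter_lt(0) | count_even

Check, running the answer program on each example:
  [11, -46, -42, 42, 24] -> [14, -43, -39, 45, 27] -> [-43, -39] -> 0
  [-14, -3, 2, -42, -19] -> [-11, 0, 5, -39, -16] -> [-11, -39, -16] -> 1
  [9, -13, -46, -9, 18, -26, -13, -7, -36, -42] -> [12, -10, -43, -6, 21, -23, -10, -4, -33, -39] -> [-10, -43, -6, -23, -10, -4, -33, -39] -> 4
  [6, -8, 20, 20, 21, 16] -> [9, -5, 23, 23, 24, 19] -> [-5] -> 0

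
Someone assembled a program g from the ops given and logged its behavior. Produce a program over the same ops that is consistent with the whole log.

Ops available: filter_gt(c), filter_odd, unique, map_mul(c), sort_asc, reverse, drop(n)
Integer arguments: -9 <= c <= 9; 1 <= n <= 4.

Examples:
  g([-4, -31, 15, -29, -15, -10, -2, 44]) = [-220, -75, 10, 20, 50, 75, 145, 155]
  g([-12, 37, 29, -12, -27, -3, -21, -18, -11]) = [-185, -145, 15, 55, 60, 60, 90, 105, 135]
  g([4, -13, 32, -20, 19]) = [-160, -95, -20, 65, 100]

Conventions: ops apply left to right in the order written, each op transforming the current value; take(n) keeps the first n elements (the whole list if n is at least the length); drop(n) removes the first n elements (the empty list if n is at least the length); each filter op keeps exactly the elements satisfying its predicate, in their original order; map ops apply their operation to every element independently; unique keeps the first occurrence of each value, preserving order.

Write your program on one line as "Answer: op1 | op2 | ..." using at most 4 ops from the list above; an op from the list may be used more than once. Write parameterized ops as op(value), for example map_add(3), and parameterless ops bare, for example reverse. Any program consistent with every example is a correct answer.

reverse | sort_asc | reverse | map_mul(-5)

Check, running the answer program on each example:
  [-4, -31, 15, -29, -15, -10, -2, 44] -> [44, -2, -10, -15, -29, 15, -31, -4] -> [-31, -29, -15, -10, -4, -2, 15, 44] -> [44, 15, -2, -4, -10, -15, -29, -31] -> [-220, -75, 10, 20, 50, 75, 145, 155]
  [-12, 37, 29, -12, -27, -3, -21, -18, -11] -> [-11, -18, -21, -3, -27, -12, 29, 37, -12] -> [-27, -21, -18, -12, -12, -11, -3, 29, 37] -> [37, 29, -3, -11, -12, -12, -18, -21, -27] -> [-185, -145, 15, 55, 60, 60, 90, 105, 135]
  [4, -13, 32, -20, 19] -> [19, -20, 32, -13, 4] -> [-20, -13, 4, 19, 32] -> [32, 19, 4, -13, -20] -> [-160, -95, -20, 65, 100]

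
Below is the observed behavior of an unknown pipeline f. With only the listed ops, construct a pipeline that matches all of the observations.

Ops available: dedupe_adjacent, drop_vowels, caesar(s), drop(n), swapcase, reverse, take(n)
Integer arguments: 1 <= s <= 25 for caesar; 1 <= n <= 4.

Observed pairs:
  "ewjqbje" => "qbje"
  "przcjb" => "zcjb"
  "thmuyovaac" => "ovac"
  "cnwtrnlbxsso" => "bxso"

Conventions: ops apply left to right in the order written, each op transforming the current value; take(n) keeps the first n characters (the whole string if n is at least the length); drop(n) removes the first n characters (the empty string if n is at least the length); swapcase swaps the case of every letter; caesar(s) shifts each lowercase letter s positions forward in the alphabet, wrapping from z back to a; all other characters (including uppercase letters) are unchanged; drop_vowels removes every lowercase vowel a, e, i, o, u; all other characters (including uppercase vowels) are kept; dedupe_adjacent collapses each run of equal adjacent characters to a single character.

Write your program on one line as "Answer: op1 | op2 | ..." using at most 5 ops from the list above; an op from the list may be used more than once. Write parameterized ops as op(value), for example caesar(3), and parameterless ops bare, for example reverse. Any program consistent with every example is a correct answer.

dedupe_adjacent | reverse | take(4) | reverse

Check, running the answer program on each example:
  "ewjqbje" -> "ewjqbje" -> "ejbqjwe" -> "ejbq" -> "qbje"
  "przcjb" -> "przcjb" -> "bjczrp" -> "bjcz" -> "zcjb"
  "thmuyovaac" -> "thmuyovac" -> "cavoyumht" -> "cavo" -> "ovac"
  "cnwtrnlbxsso" -> "cnwtrnlbxso" -> "osxblnrtwnc" -> "osxb" -> "bxso"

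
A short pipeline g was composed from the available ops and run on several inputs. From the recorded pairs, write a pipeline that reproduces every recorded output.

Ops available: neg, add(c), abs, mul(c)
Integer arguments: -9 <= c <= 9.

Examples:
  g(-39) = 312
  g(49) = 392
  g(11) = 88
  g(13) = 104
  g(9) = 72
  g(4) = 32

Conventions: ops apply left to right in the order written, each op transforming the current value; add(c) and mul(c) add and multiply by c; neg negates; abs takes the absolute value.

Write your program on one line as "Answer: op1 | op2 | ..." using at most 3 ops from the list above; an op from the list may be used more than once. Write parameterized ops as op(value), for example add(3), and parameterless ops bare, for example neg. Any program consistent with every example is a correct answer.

mul(-8) | abs

Check, running the answer program on each example:
  -39 -> 312 -> 312
  49 -> -392 -> 392
  11 -> -88 -> 88
  13 -> -104 -> 104
  9 -> -72 -> 72
  4 -> -32 -> 32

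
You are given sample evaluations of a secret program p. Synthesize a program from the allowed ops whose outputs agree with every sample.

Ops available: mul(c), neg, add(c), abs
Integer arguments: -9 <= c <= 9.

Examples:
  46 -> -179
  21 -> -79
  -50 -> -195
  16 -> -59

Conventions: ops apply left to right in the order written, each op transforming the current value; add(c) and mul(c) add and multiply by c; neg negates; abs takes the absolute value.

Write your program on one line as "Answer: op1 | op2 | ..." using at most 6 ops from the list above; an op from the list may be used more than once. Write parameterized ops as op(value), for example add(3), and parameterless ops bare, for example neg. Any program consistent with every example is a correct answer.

neg | abs | neg | mul(-4) | neg | add(5)

Check, running the answer program on each example:
  46 -> -46 -> 46 -> -46 -> 184 -> -184 -> -179
  21 -> -21 -> 21 -> -21 -> 84 -> -84 -> -79
  -50 -> 50 -> 50 -> -50 -> 200 -> -200 -> -195
  16 -> -16 -> 16 -> -16 -> 64 -> -64 -> -59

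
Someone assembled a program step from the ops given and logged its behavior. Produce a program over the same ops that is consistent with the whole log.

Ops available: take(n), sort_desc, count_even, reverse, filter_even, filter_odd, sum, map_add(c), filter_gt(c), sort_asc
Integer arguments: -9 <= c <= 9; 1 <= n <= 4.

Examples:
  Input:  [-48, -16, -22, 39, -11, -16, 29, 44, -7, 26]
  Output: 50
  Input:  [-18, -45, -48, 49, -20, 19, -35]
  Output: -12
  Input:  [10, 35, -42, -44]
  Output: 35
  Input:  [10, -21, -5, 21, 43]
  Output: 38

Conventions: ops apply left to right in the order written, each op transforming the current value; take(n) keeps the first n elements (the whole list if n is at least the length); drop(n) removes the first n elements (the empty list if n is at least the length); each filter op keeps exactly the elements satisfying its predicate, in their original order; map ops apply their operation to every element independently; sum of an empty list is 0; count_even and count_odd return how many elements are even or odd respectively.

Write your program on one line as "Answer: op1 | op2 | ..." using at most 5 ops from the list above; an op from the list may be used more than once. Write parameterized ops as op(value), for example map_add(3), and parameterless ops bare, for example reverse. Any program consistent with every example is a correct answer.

filter_odd | reverse | sort_asc | sum

Check, running the answer program on each example:
  [-48, -16, -22, 39, -11, -16, 29, 44, -7, 26] -> [39, -11, 29, -7] -> [-7, 29, -11, 39] -> [-11, -7, 29, 39] -> 50
  [-18, -45, -48, 49, -20, 19, -35] -> [-45, 49, 19, -35] -> [-35, 19, 49, -45] -> [-45, -35, 19, 49] -> -12
  [10, 35, -42, -44] -> [35] -> [35] -> [35] -> 35
  [10, -21, -5, 21, 43] -> [-21, -5, 21, 43] -> [43, 21, -5, -21] -> [-21, -5, 21, 43] -> 38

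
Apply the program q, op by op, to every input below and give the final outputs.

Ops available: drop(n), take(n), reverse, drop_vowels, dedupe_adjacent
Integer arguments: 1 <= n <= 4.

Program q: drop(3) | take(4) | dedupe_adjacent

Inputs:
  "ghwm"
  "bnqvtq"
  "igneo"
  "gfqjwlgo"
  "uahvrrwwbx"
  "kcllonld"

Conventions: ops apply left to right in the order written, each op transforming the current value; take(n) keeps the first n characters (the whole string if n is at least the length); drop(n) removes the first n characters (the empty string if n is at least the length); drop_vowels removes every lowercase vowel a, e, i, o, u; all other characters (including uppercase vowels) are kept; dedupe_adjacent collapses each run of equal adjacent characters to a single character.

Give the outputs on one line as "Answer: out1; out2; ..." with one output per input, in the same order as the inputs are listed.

Execution, op by op:
  "ghwm" -> "m" -> "m" -> "m"
  "bnqvtq" -> "vtq" -> "vtq" -> "vtq"
  "igneo" -> "eo" -> "eo" -> "eo"
  "gfqjwlgo" -> "jwlgo" -> "jwlg" -> "jwlg"
  "uahvrrwwbx" -> "vrrwwbx" -> "vrrw" -> "vrw"
  "kcllonld" -> "lonld" -> "lonl" -> "lonl"

"m"; "vtq"; "eo"; "jwlg"; "vrw"; "lonl"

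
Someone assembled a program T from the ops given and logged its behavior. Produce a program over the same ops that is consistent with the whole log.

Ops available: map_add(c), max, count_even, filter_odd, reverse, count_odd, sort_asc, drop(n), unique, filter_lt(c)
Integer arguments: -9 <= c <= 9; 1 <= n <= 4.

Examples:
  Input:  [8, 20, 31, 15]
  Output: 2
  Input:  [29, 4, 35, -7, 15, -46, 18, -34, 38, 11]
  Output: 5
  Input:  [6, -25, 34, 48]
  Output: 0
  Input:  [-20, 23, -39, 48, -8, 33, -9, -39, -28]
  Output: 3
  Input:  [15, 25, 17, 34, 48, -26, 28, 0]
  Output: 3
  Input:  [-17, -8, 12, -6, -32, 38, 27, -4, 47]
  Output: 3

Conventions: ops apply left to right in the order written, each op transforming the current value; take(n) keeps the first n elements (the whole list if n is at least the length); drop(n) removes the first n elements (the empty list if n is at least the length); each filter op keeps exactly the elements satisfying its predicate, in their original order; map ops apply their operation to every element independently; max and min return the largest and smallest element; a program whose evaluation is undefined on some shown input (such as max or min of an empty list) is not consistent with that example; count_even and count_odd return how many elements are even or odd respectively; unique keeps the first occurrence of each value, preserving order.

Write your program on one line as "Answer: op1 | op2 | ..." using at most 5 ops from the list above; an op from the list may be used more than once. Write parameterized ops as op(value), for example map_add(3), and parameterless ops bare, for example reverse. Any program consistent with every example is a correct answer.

sort_asc | unique | drop(1) | count_odd

Check, running the answer program on each example:
  [8, 20, 31, 15] -> [8, 15, 20, 31] -> [8, 15, 20, 31] -> [15, 20, 31] -> 2
  [29, 4, 35, -7, 15, -46, 18, -34, 38, 11] -> [-46, -34, -7, 4, 11, 15, 18, 29, 35, 38] -> [-46, -34, -7, 4, 11, 15, 18, 29, 35, 38] -> [-34, -7, 4, 11, 15, 18, 29, 35, 38] -> 5
  [6, -25, 34, 48] -> [-25, 6, 34, 48] -> [-25, 6, 34, 48] -> [6, 34, 48] -> 0
  [-20, 23, -39, 48, -8, 33, -9, -39, -28] -> [-39, -39, -28, -20, -9, -8, 23, 33, 48] -> [-39, -28, -20, -9, -8, 23, 33, 48] -> [-28, -20, -9, -8, 23, 33, 48] -> 3
  [15, 25, 17, 34, 48, -26, 28, 0] -> [-26, 0, 15, 17, 25, 28, 34, 48] -> [-26, 0, 15, 17, 25, 28, 34, 48] -> [0, 15, 17, 25, 28, 34, 48] -> 3
  [-17, -8, 12, -6, -32, 38, 27, -4, 47] -> [-32, -17, -8, -6, -4, 12, 27, 38, 47] -> [-32, -17, -8, -6, -4, 12, 27, 38, 47] -> [-17, -8, -6, -4, 12, 27, 38, 47] -> 3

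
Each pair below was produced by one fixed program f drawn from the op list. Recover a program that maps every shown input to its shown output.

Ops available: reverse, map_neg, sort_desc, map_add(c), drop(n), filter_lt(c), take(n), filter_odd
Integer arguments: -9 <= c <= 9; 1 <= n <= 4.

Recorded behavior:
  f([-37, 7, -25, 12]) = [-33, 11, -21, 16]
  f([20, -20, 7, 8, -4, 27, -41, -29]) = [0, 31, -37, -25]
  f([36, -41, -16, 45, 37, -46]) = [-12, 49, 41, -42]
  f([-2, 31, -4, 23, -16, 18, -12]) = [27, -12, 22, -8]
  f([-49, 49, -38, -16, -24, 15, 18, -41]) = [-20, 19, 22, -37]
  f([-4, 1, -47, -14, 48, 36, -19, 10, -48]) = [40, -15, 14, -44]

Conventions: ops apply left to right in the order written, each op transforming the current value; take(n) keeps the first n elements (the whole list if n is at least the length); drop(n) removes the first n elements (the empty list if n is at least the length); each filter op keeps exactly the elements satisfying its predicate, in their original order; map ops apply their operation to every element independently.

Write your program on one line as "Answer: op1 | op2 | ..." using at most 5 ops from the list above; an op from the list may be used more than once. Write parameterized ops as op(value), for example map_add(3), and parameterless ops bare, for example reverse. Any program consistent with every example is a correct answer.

reverse | map_add(4) | take(4) | reverse

Check, running the answer program on each example:
  [-37, 7, -25, 12] -> [12, -25, 7, -37] -> [16, -21, 11, -33] -> [16, -21, 11, -33] -> [-33, 11, -21, 16]
  [20, -20, 7, 8, -4, 27, -41, -29] -> [-29, -41, 27, -4, 8, 7, -20, 20] -> [-25, -37, 31, 0, 12, 11, -16, 24] -> [-25, -37, 31, 0] -> [0, 31, -37, -25]
  [36, -41, -16, 45, 37, -46] -> [-46, 37, 45, -16, -41, 36] -> [-42, 41, 49, -12, -37, 40] -> [-42, 41, 49, -12] -> [-12, 49, 41, -42]
  [-2, 31, -4, 23, -16, 18, -12] -> [-12, 18, -16, 23, -4, 31, -2] -> [-8, 22, -12, 27, 0, 35, 2] -> [-8, 22, -12, 27] -> [27, -12, 22, -8]
  [-49, 49, -38, -16, -24, 15, 18, -41] -> [-41, 18, 15, -24, -16, -38, 49, -49] -> [-37, 22, 19, -20, -12, -34, 53, -45] -> [-37, 22, 19, -20] -> [-20, 19, 22, -37]
  [-4, 1, -47, -14, 48, 36, -19, 10, -48] -> [-48, 10, -19, 36, 48, -14, -47, 1, -4] -> [-44, 14, -15, 40, 52, -10, -43, 5, 0] -> [-44, 14, -15, 40] -> [40, -15, 14, -44]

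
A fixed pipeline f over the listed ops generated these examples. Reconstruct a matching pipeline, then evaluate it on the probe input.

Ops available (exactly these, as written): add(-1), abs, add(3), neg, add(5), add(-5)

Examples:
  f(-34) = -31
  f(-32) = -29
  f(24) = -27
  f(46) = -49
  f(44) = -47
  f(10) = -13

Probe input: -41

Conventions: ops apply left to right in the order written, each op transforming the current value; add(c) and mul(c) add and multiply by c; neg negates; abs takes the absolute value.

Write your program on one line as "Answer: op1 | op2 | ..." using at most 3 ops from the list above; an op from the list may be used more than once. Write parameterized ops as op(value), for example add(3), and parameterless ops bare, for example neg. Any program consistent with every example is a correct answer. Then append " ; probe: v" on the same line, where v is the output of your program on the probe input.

add(3) | abs | neg ; probe: -38

Check, running the answer program on each example:
  -34 -> -31 -> 31 -> -31
  -32 -> -29 -> 29 -> -29
  24 -> 27 -> 27 -> -27
  46 -> 49 -> 49 -> -49
  44 -> 47 -> 47 -> -47
  10 -> 13 -> 13 -> -13
  probe: -41 -> -38 -> 38 -> -38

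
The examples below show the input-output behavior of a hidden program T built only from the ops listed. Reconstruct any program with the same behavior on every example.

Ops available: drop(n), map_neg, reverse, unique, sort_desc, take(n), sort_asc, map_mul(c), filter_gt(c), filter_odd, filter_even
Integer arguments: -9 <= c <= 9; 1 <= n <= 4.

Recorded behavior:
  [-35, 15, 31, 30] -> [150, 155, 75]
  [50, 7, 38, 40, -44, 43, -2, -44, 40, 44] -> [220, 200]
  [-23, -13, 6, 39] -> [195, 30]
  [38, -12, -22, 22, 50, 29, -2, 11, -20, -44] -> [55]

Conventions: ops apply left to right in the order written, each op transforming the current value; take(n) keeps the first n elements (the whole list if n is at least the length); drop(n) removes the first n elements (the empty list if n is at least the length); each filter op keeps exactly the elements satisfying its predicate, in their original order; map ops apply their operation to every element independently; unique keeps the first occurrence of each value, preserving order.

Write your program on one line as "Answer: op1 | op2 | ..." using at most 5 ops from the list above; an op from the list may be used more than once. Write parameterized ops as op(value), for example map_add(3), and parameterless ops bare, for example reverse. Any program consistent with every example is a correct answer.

reverse | take(4) | filter_gt(2) | map_mul(5)

Check, running the answer program on each example:
  [-35, 15, 31, 30] -> [30, 31, 15, -35] -> [30, 31, 15, -35] -> [30, 31, 15] -> [150, 155, 75]
  [50, 7, 38, 40, -44, 43, -2, -44, 40, 44] -> [44, 40, -44, -2, 43, -44, 40, 38, 7, 50] -> [44, 40, -44, -2] -> [44, 40] -> [220, 200]
  [-23, -13, 6, 39] -> [39, 6, -13, -23] -> [39, 6, -13, -23] -> [39, 6] -> [195, 30]
  [38, -12, -22, 22, 50, 29, -2, 11, -20, -44] -> [-44, -20, 11, -2, 29, 50, 22, -22, -12, 38] -> [-44, -20, 11, -2] -> [11] -> [55]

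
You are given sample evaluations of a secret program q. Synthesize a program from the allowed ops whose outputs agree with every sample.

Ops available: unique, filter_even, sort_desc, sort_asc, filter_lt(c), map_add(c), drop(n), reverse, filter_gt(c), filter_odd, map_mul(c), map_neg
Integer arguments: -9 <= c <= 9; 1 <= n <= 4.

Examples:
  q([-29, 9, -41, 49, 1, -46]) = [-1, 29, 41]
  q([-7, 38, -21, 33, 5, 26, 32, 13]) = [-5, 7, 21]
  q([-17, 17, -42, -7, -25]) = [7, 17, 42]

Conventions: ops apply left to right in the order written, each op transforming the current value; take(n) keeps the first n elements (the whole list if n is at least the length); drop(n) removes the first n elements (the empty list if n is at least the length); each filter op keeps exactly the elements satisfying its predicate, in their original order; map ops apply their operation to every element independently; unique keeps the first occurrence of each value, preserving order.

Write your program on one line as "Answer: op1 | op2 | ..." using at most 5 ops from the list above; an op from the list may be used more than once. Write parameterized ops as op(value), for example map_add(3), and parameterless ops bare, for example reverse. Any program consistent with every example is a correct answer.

map_neg | reverse | drop(1) | sort_asc | filter_gt(-8)

Check, running the answer program on each example:
  [-29, 9, -41, 49, 1, -46] -> [29, -9, 41, -49, -1, 46] -> [46, -1, -49, 41, -9, 29] -> [-1, -49, 41, -9, 29] -> [-49, -9, -1, 29, 41] -> [-1, 29, 41]
  [-7, 38, -21, 33, 5, 26, 32, 13] -> [7, -38, 21, -33, -5, -26, -32, -13] -> [-13, -32, -26, -5, -33, 21, -38, 7] -> [-32, -26, -5, -33, 21, -38, 7] -> [-38, -33, -32, -26, -5, 7, 21] -> [-5, 7, 21]
  [-17, 17, -42, -7, -25] -> [17, -17, 42, 7, 25] -> [25, 7, 42, -17, 17] -> [7, 42, -17, 17] -> [-17, 7, 17, 42] -> [7, 17, 42]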